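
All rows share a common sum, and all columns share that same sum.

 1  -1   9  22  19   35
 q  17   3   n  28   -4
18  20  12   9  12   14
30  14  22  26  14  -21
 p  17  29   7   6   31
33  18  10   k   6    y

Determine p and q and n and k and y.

Rows 1 and 3 both sum to 85, so that's the common total.
The known cells in row 5 total 90, leaving 85 − 90 = -5 for the blank.
The known cells in column 6 total 55, leaving 85 − 55 = 30 for the blank.
The known cells in row 6 total 97, leaving 85 − 97 = -12 for the blank.
The known cells in column 1 total 77, leaving 85 − 77 = 8 for the blank.
The known cells in row 2 total 52, leaving 85 − 52 = 33 for the blank.

p = -5, q = 8, n = 33, k = -12, y = 30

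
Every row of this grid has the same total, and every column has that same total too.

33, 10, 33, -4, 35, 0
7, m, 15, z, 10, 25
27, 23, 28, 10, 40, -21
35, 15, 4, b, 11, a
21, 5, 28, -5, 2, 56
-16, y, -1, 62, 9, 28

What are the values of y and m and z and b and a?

y = 25, m = 29, z = 21, b = 23, a = 19

Rows 1 and 3 both sum to 107, so that's the common total.
The known cells in row 6 total 82, leaving 107 − 82 = 25 for the blank.
The known cells in column 2 total 78, leaving 107 − 78 = 29 for the blank.
The known cells in row 2 total 86, leaving 107 − 86 = 21 for the blank.
The known cells in column 4 total 84, leaving 107 − 84 = 23 for the blank.
The known cells in row 4 total 88, leaving 107 − 88 = 19 for the blank.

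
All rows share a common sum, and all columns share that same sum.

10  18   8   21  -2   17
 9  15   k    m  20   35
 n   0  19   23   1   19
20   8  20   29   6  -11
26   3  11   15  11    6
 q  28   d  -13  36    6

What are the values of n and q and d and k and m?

n = 10, q = -3, d = 18, k = -4, m = -3

Rows 1 and 4 both sum to 72, so that's the common total.
Row 3: 0 + 19 + 23 + 1 + 19 = 62, so its missing entry is 72 − 62 = 10.
Column 1: 10 + 9 + 10 + 20 + 26 = 75, so its missing entry is 72 − 75 = -3.
Column 4: 21 + 23 + 29 + 15 − 13 = 75, so its missing entry is 72 − 75 = -3.
Row 2: 9 + 15 − 3 + 20 + 35 = 76, so its missing entry is 72 − 76 = -4.
Row 6: -3 + 28 − 13 + 36 + 6 = 54, so its missing entry is 72 − 54 = 18.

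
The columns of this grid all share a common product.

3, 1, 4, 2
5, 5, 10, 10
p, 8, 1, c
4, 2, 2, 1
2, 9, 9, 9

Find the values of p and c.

Columns 2 and 3 each multiply to 720, so every column has product 720.
Column 1: 3×5×4×2 = 120, so the missing entry is 720 ÷ 120 = 6.
Column 4: 2×10×1×9 = 180, so the missing entry is 720 ÷ 180 = 4.

p = 6, c = 4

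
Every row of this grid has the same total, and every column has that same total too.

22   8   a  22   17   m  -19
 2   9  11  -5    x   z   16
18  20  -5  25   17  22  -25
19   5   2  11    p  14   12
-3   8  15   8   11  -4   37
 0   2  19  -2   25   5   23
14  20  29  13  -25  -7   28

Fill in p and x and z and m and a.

p = 9, x = 18, z = 21, m = 21, a = 1

Rows 3 and 5 both sum to 72, so that's the common total.
Row 4: 19 + 5 + 2 + 11 + 14 + 12 = 63, so its missing entry is 72 − 63 = 9.
Column 5: 17 + 17 + 9 + 11 + 25 − 25 = 54, so its missing entry is 72 − 54 = 18.
Row 2: 2 + 9 + 11 − 5 + 18 + 16 = 51, so its missing entry is 72 − 51 = 21.
Column 3: 11 − 5 + 2 + 15 + 19 + 29 = 71, so its missing entry is 72 − 71 = 1.
Row 1: 22 + 8 + 1 + 22 + 17 − 19 = 51, so its missing entry is 72 − 51 = 21.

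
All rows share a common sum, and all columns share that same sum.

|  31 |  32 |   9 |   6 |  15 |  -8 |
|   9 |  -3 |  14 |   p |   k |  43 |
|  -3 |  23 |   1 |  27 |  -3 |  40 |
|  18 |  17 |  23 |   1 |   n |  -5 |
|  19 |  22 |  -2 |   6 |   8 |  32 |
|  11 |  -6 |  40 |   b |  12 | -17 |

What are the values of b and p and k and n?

b = 45, p = 0, k = 22, n = 31

Rows 1 and 3 both sum to 85, so that's the common total.
Row 6: 11 − 6 + 40 + 12 − 17 = 40, so its missing entry is 85 − 40 = 45.
Column 4: 6 + 27 + 1 + 6 + 45 = 85, so its missing entry is 85 − 85 = 0.
Row 4: 18 + 17 + 23 + 1 − 5 = 54, so its missing entry is 85 − 54 = 31.
Row 2: 9 − 3 + 14 + 0 + 43 = 63, so its missing entry is 85 − 63 = 22.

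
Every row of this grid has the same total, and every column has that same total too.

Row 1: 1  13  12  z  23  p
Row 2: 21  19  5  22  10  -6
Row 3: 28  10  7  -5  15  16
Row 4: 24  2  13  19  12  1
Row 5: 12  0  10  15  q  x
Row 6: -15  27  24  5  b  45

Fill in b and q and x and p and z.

b = -15, q = 26, x = 8, p = 7, z = 15

Rows 2 and 3 both sum to 71, so that's the common total.
The known cells in row 6 total 86, leaving 71 − 86 = -15 for the blank.
The known cells in column 5 total 45, leaving 71 − 45 = 26 for the blank.
The known cells in column 4 total 56, leaving 71 − 56 = 15 for the blank.
The known cells in row 5 total 63, leaving 71 − 63 = 8 for the blank.
The known cells in row 1 total 64, leaving 71 − 64 = 7 for the blank.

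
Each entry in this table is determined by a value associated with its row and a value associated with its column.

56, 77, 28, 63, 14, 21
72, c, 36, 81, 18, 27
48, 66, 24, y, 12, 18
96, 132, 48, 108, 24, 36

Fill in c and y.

c = 99, y = 54

Each row is a constant multiple of every other row — this is a multiplication table with the headers hidden.
Row 2 is 72/56 = 9/7 times row 1, so its entry in column 2 is 77 × 9/7 = 99.
Row 3 is 48/56 = 6/7 times row 1, so its entry in column 4 is 63 × 6/7 = 54.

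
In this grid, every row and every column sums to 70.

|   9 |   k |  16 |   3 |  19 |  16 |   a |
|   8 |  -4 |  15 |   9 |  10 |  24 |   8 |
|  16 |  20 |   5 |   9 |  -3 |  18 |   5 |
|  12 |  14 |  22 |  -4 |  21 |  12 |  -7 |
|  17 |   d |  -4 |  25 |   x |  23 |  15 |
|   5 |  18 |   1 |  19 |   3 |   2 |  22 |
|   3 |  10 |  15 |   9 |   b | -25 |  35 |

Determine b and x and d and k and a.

Row 7: 3 + 10 + 15 + 9 − 25 + 35 = 47, so its missing entry is 70 − 47 = 23.
Column 5: 19 + 10 − 3 + 21 + 3 + 23 = 73, so its missing entry is 70 − 73 = -3.
Column 7: 8 + 5 − 7 + 15 + 22 + 35 = 78, so its missing entry is 70 − 78 = -8.
Row 1: 9 + 16 + 3 + 19 + 16 − 8 = 55, so its missing entry is 70 − 55 = 15.
Row 5: 17 − 4 + 25 − 3 + 23 + 15 = 73, so its missing entry is 70 − 73 = -3.

b = 23, x = -3, d = -3, k = 15, a = -8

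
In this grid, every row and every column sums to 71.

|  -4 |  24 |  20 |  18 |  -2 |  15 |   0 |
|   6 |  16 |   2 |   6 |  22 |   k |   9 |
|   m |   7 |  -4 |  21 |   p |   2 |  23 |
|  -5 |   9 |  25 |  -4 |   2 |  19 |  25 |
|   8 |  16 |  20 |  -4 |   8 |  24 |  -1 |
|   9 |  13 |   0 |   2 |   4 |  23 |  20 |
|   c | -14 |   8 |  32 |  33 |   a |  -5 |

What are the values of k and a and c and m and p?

Column 5: -2 + 22 + 2 + 8 + 4 + 33 = 67, so its missing entry is 71 − 67 = 4.
Row 2: 6 + 16 + 2 + 6 + 22 + 9 = 61, so its missing entry is 71 − 61 = 10.
Column 6: 15 + 10 + 2 + 19 + 24 + 23 = 93, so its missing entry is 71 − 93 = -22.
Row 3: 7 − 4 + 21 + 4 + 2 + 23 = 53, so its missing entry is 71 − 53 = 18.
Row 7: -14 + 8 + 32 + 33 − 22 − 5 = 32, so its missing entry is 71 − 32 = 39.

k = 10, a = -22, c = 39, m = 18, p = 4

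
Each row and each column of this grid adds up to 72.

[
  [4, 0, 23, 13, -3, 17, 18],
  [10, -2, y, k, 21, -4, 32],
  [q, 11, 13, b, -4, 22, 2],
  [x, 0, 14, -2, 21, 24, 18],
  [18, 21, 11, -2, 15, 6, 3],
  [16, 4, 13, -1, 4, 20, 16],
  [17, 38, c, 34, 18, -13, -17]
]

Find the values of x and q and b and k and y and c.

x = -3, q = 10, b = 18, k = 12, y = 3, c = -5

The known cells in row 7 total 77, leaving 72 − 77 = -5 for the blank.
The known cells in column 3 total 69, leaving 72 − 69 = 3 for the blank.
The known cells in row 4 total 75, leaving 72 − 75 = -3 for the blank.
The known cells in column 1 total 62, leaving 72 − 62 = 10 for the blank.
The known cells in row 3 total 54, leaving 72 − 54 = 18 for the blank.
The known cells in row 2 total 60, leaving 72 − 60 = 12 for the blank.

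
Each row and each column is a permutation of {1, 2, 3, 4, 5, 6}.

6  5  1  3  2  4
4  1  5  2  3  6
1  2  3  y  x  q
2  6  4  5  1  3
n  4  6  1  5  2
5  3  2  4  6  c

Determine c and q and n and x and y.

For row 3, column 5: column 5 already has {1, 2, 3, 5, 6}; that leaves 4.
For row 6, column 6: row 6 already has {2, 3, 4, 5, 6}; that leaves 1.
For row 5, column 1: row 5 already has {1, 2, 4, 5, 6}; that leaves 3.
Cell (3,4): column 4 already has {1, 2, 3, 4, 5} → 6.
Cell (3,6): row 3 already has {1, 2, 3, 4, 6} → 5.

c = 1, q = 5, n = 3, x = 4, y = 6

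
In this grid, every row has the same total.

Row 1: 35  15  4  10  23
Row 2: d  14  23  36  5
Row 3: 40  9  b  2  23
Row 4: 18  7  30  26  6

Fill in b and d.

Rows 1 and 4 both add up to 87, so every row sums to 87.
Row 3: 40 + 9 + 2 + 23 = 74, so the missing entry is 87 − 74 = 13.
Row 2: 14 + 23 + 36 + 5 = 78, so the missing entry is 87 − 78 = 9.

b = 13, d = 9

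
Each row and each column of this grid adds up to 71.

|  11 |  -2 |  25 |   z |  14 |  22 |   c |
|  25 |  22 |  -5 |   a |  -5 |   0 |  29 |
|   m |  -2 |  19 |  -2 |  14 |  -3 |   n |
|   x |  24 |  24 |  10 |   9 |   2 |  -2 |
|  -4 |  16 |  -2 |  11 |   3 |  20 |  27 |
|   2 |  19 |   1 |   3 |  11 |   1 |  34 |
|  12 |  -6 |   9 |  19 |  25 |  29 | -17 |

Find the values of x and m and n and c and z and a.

x = 4, m = 21, n = 24, c = -24, z = 25, a = 5

Row 4 has 24 + 24 + 10 + 9 + 2 − 2 = 67; the blank must be 71 − 67 = 4.
Column 1 has 11 + 25 + 4 − 4 + 2 + 12 = 50; the blank must be 71 − 50 = 21.
Row 3 has 21 − 2 + 19 − 2 + 14 − 3 = 47; the blank must be 71 − 47 = 24.
Column 7 has 29 + 24 − 2 + 27 + 34 − 17 = 95; the blank must be 71 − 95 = -24.
Row 1 has 11 − 2 + 25 + 14 + 22 − 24 = 46; the blank must be 71 − 46 = 25.
Row 2 has 25 + 22 − 5 − 5 + 0 + 29 = 66; the blank must be 71 − 66 = 5.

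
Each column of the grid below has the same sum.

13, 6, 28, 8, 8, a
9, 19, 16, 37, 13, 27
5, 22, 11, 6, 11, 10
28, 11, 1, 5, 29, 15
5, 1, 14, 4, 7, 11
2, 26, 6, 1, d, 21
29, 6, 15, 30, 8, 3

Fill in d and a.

The complete columns each total 91.
Column 5 is missing 91 − 76 = 15 (since 8 + 13 + 11 + 29 + 7 + 8 = 76).
Column 6 is missing 91 − 87 = 4 (since 27 + 10 + 15 + 11 + 21 + 3 = 87).

d = 15, a = 4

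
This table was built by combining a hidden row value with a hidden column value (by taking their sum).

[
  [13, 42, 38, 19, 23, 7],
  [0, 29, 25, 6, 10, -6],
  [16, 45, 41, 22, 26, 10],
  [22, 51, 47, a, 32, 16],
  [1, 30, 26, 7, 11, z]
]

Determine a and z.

The difference between any two rows is the same in every column — this is an addition table with the headers hidden.
Row 4 minus row 1 is 22 − 13 = 9, so its entry in column 4 is 19 + 9 = 28.
Row 5 minus row 1 is 1 − 13 = -12, so its entry in column 6 is 7 + (-12) = -5.

a = 28, z = -5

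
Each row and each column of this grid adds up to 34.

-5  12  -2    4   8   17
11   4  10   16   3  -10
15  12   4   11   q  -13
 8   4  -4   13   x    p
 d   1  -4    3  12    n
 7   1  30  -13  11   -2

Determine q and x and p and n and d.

q = 5, x = -5, p = 18, n = 24, d = -2

Row 3: 15 + 12 + 4 + 11 − 13 = 29, so its missing entry is 34 − 29 = 5.
Column 1: -5 + 11 + 15 + 8 + 7 = 36, so its missing entry is 34 − 36 = -2.
Column 5: 8 + 3 + 5 + 12 + 11 = 39, so its missing entry is 34 − 39 = -5.
Row 5: -2 + 1 − 4 + 3 + 12 = 10, so its missing entry is 34 − 10 = 24.
Row 4: 8 + 4 − 4 + 13 − 5 = 16, so its missing entry is 34 − 16 = 18.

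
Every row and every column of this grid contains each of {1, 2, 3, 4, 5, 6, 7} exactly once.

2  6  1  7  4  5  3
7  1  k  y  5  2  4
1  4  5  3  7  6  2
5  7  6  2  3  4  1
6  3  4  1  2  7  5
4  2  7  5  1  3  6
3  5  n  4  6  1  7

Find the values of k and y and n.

At (row 7, col 3): row 7 already has {1, 3, 4, 5, 6, 7}, so the value is 2.
Cell (2,3): column 3 already has {1, 2, 4, 5, 6, 7} → 3.
At (row 2, col 4): row 2 already has {1, 2, 3, 4, 5, 7}, so the value is 6.

k = 3, y = 6, n = 2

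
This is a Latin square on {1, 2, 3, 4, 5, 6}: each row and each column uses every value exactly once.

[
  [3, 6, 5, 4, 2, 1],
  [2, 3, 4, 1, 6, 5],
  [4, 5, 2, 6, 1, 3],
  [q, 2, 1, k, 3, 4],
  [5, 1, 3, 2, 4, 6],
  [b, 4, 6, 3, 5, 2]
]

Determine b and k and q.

At (row 4, col 4): column 4 already has {1, 2, 3, 4, 6}, so the value is 5.
For row 6, column 1: row 6 already has {2, 3, 4, 5, 6}; that leaves 1.
For row 4, column 1: row 4 already has {1, 2, 3, 4, 5}; that leaves 6.

b = 1, k = 5, q = 6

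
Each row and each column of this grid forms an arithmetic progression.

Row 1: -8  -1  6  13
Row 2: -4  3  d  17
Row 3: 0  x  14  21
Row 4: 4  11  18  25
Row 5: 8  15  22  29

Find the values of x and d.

Along each row the entries change by 7 per step; down each column they change by 4.
Row 3: from 0 at column 1, stepping by 7 to column 2 gives 7.
Row 2: from -4 at column 1, stepping by 7 to column 3 gives 10.

x = 7, d = 10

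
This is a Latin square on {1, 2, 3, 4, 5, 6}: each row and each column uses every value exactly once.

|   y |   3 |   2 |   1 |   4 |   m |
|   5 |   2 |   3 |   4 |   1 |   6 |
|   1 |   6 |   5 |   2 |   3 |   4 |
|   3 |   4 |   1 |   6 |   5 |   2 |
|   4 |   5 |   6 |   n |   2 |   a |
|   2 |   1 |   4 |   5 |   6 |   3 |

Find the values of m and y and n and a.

At (row 5, col 4): column 4 already has {1, 2, 4, 5, 6}, so the value is 3.
Cell (5,6): row 5 already has {2, 3, 4, 5, 6} → 1.
Cell (1,6): column 6 already has {1, 2, 3, 4, 6} → 5.
Cell (1,1): row 1 already has {1, 2, 3, 4, 5} → 6.

m = 5, y = 6, n = 3, a = 1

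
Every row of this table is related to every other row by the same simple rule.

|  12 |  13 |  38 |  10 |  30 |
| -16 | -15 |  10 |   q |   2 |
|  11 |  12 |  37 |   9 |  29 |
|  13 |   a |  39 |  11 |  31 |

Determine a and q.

The difference between any two rows is the same in every column — this is an addition table with the headers hidden.
Row 4 minus row 1 is 13 − 12 = 1, so its entry in column 2 is 13 + 1 = 14.
Row 2 minus row 1 is -16 − 12 = -28, so its entry in column 4 is 10 + (-28) = -18.

a = 14, q = -18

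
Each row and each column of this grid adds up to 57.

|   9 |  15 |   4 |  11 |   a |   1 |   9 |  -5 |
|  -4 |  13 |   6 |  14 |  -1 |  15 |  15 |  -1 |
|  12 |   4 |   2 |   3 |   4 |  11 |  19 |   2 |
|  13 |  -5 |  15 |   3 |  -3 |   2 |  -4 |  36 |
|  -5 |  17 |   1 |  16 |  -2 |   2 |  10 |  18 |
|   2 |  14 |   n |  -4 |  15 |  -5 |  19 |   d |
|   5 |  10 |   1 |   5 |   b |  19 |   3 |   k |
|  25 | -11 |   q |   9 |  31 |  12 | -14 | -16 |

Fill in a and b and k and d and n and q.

The known cells in row 1 total 44, leaving 57 − 44 = 13 for the blank.
The known cells in column 5 total 57, leaving 57 − 57 = 0 for the blank.
The known cells in row 7 total 43, leaving 57 − 43 = 14 for the blank.
The known cells in column 8 total 48, leaving 57 − 48 = 9 for the blank.
The known cells in row 8 total 36, leaving 57 − 36 = 21 for the blank.
The known cells in row 6 total 50, leaving 57 − 50 = 7 for the blank.

a = 13, b = 0, k = 14, d = 9, n = 7, q = 21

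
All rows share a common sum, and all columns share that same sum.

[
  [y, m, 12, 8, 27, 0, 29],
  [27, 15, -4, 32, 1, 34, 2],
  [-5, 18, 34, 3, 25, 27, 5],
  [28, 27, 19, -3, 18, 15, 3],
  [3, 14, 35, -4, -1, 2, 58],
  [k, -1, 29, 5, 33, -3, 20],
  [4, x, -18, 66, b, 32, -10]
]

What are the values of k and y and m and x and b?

k = 24, y = 26, m = 5, x = 29, b = 4

Rows 2 and 3 both sum to 107, so that's the common total.
Column 5 has 27 + 1 + 25 + 18 − 1 + 33 = 103; the blank must be 107 − 103 = 4.
Row 7 has 4 − 18 + 66 + 4 + 32 − 10 = 78; the blank must be 107 − 78 = 29.
Column 2 has 15 + 18 + 27 + 14 − 1 + 29 = 102; the blank must be 107 − 102 = 5.
Row 1 has 5 + 12 + 8 + 27 + 0 + 29 = 81; the blank must be 107 − 81 = 26.
Row 6 has -1 + 29 + 5 + 33 − 3 + 20 = 83; the blank must be 107 − 83 = 24.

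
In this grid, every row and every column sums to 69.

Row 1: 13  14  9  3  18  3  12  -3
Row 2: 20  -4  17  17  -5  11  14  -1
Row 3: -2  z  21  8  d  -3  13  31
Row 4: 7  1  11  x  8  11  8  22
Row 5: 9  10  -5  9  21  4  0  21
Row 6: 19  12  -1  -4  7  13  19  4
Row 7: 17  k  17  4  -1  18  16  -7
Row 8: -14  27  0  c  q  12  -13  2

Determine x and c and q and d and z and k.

x = 1, c = 31, q = 24, d = -3, z = 4, k = 5

Row 7: 17 + 17 + 4 − 1 + 18 + 16 − 7 = 64, so its missing entry is 69 − 64 = 5.
Column 2: 14 − 4 + 1 + 10 + 12 + 5 + 27 = 65, so its missing entry is 69 − 65 = 4.
Row 3: -2 + 4 + 21 + 8 − 3 + 13 + 31 = 72, so its missing entry is 69 − 72 = -3.
Column 5: 18 − 5 − 3 + 8 + 21 + 7 − 1 = 45, so its missing entry is 69 − 45 = 24.
Row 8: -14 + 27 + 0 + 24 + 12 − 13 + 2 = 38, so its missing entry is 69 − 38 = 31.
Row 4: 7 + 1 + 11 + 8 + 11 + 8 + 22 = 68, so its missing entry is 69 − 68 = 1.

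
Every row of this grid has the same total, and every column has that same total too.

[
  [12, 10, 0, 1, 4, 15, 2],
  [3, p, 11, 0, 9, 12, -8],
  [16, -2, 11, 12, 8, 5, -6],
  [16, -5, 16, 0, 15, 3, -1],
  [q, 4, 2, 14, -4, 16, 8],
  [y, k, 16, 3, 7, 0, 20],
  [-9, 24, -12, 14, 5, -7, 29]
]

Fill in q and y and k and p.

Rows 1 and 3 both sum to 44, so that's the common total.
The known cells in row 2 total 27, leaving 44 − 27 = 17 for the blank.
The known cells in row 5 total 40, leaving 44 − 40 = 4 for the blank.
The known cells in column 1 total 42, leaving 44 − 42 = 2 for the blank.
The known cells in row 6 total 48, leaving 44 − 48 = -4 for the blank.

q = 4, y = 2, k = -4, p = 17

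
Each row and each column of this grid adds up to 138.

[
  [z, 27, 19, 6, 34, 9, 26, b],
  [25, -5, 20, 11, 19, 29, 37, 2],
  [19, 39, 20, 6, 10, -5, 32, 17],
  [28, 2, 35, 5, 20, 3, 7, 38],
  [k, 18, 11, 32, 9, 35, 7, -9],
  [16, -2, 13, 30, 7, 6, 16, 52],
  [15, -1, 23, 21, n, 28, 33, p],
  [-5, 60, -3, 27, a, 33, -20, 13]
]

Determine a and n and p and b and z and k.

a = 33, n = 6, p = 13, b = 12, z = 5, k = 35

Row 8 has -5 + 60 − 3 + 27 + 33 − 20 + 13 = 105; the blank must be 138 − 105 = 33.
Row 5 has 18 + 11 + 32 + 9 + 35 + 7 − 9 = 103; the blank must be 138 − 103 = 35.
Column 1 has 25 + 19 + 28 + 35 + 16 + 15 − 5 = 133; the blank must be 138 − 133 = 5.
Row 1 has 5 + 27 + 19 + 6 + 34 + 9 + 26 = 126; the blank must be 138 − 126 = 12.
Column 5 has 34 + 19 + 10 + 20 + 9 + 7 + 33 = 132; the blank must be 138 − 132 = 6.
Row 7 has 15 − 1 + 23 + 21 + 6 + 28 + 33 = 125; the blank must be 138 − 125 = 13.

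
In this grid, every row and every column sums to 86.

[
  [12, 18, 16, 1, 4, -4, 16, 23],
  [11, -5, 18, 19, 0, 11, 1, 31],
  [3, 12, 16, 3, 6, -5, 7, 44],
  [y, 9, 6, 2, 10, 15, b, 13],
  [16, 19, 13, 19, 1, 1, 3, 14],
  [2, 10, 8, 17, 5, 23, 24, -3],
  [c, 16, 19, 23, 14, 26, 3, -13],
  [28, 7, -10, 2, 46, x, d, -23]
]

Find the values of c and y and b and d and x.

The known cells in row 7 total 88, leaving 86 − 88 = -2 for the blank.
The known cells in column 1 total 70, leaving 86 − 70 = 16 for the blank.
The known cells in row 4 total 71, leaving 86 − 71 = 15 for the blank.
The known cells in column 7 total 69, leaving 86 − 69 = 17 for the blank.
The known cells in row 8 total 67, leaving 86 − 67 = 19 for the blank.

c = -2, y = 16, b = 15, d = 17, x = 19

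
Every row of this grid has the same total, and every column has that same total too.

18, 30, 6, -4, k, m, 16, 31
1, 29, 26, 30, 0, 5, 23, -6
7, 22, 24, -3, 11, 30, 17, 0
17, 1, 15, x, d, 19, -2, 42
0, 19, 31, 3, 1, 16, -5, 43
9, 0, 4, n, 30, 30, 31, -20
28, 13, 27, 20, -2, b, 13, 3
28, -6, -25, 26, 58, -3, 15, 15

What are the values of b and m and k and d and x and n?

Rows 2 and 3 both sum to 108, so that's the common total.
Row 7 has 28 + 13 + 27 + 20 − 2 + 13 + 3 = 102; the blank must be 108 − 102 = 6.
Column 6 has 5 + 30 + 19 + 16 + 30 + 6 − 3 = 103; the blank must be 108 − 103 = 5.
Row 1 has 18 + 30 + 6 − 4 + 5 + 16 + 31 = 102; the blank must be 108 − 102 = 6.
Column 5 has 6 + 0 + 11 + 1 + 30 − 2 + 58 = 104; the blank must be 108 − 104 = 4.
Row 4 has 17 + 1 + 15 + 4 + 19 − 2 + 42 = 96; the blank must be 108 − 96 = 12.
Row 6 has 9 + 0 + 4 + 30 + 30 + 31 − 20 = 84; the blank must be 108 − 84 = 24.

b = 6, m = 5, k = 6, d = 4, x = 12, n = 24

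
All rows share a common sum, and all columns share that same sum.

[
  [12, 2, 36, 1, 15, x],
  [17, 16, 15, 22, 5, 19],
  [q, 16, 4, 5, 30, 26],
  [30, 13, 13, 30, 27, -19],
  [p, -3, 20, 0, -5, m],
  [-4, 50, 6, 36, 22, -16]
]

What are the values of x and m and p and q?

Rows 2 and 4 both sum to 94, so that's the common total.
The known cells in row 3 total 81, leaving 94 − 81 = 13 for the blank.
The known cells in column 1 total 68, leaving 94 − 68 = 26 for the blank.
The known cells in row 5 total 38, leaving 94 − 38 = 56 for the blank.
The known cells in row 1 total 66, leaving 94 − 66 = 28 for the blank.

x = 28, m = 56, p = 26, q = 13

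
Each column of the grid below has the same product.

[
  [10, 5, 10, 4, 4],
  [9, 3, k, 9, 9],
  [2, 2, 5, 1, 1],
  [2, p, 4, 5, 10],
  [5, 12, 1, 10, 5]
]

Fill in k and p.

k = 9, p = 5

Columns 1 and 5 each multiply to 1800, so every column has product 1800.
Column 3: 10×5×4×1 = 200, so the missing entry is 1800 ÷ 200 = 9.
Column 2: 5×3×2×12 = 360, so the missing entry is 1800 ÷ 360 = 5.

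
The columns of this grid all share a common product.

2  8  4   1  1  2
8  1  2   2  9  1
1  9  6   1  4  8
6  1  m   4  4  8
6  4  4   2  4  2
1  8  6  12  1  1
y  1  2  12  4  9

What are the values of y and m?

y = 4, m = 1

Columns 2 and 4 each multiply to 2304, so every column has product 2304.
Column 1: 2×8×1×6×6×1 = 576, so the missing entry is 2304 ÷ 576 = 4.
Column 3: 4×2×6×4×6×2 = 2304, so the missing entry is 2304 ÷ 2304 = 1.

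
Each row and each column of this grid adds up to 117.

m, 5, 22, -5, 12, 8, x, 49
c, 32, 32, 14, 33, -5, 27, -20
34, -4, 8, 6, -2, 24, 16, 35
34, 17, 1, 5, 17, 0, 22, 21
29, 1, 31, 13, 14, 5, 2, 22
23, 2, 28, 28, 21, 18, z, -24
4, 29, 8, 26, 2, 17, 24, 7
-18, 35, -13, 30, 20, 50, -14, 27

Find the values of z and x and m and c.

Row 2: 32 + 32 + 14 + 33 − 5 + 27 − 20 = 113, so its missing entry is 117 − 113 = 4.
Column 1: 4 + 34 + 34 + 29 + 23 + 4 − 18 = 110, so its missing entry is 117 − 110 = 7.
Row 6: 23 + 2 + 28 + 28 + 21 + 18 − 24 = 96, so its missing entry is 117 − 96 = 21.
Row 1: 7 + 5 + 22 − 5 + 12 + 8 + 49 = 98, so its missing entry is 117 − 98 = 19.

z = 21, x = 19, m = 7, c = 4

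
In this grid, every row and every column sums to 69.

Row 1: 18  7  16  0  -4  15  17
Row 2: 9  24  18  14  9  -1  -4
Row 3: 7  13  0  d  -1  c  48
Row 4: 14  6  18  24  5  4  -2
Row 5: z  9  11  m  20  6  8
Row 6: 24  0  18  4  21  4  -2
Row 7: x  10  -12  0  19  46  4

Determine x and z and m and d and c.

Row 7: 10 − 12 + 0 + 19 + 46 + 4 = 67, so its missing entry is 69 − 67 = 2.
Column 1: 18 + 9 + 7 + 14 + 24 + 2 = 74, so its missing entry is 69 − 74 = -5.
Row 5: -5 + 9 + 11 + 20 + 6 + 8 = 49, so its missing entry is 69 − 49 = 20.
Column 4: 0 + 14 + 24 + 20 + 4 + 0 = 62, so its missing entry is 69 − 62 = 7.
Row 3: 7 + 13 + 0 + 7 − 1 + 48 = 74, so its missing entry is 69 − 74 = -5.

x = 2, z = -5, m = 20, d = 7, c = -5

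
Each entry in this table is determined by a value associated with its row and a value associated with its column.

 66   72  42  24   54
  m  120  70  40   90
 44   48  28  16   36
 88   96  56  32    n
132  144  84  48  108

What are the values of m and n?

m = 110, n = 72

Each row is a constant multiple of every other row — this is a multiplication table with the headers hidden.
Row 2 is 120/72 = 5/3 times row 1, so its entry in column 1 is 66 × 5/3 = 110.
Row 4 is 96/72 = 4/3 times row 1, so its entry in column 5 is 54 × 4/3 = 72.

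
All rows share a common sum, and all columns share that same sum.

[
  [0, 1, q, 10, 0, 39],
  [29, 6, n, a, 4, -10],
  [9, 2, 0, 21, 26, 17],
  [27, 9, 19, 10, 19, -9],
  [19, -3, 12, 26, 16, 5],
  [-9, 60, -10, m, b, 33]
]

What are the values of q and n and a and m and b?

Rows 3 and 4 both sum to 75, so that's the common total.
The known cells in column 5 total 65, leaving 75 − 65 = 10 for the blank.
The known cells in row 1 total 50, leaving 75 − 50 = 25 for the blank.
The known cells in column 3 total 46, leaving 75 − 46 = 29 for the blank.
The known cells in row 6 total 84, leaving 75 − 84 = -9 for the blank.
The known cells in row 2 total 58, leaving 75 − 58 = 17 for the blank.

q = 25, n = 29, a = 17, m = -9, b = 10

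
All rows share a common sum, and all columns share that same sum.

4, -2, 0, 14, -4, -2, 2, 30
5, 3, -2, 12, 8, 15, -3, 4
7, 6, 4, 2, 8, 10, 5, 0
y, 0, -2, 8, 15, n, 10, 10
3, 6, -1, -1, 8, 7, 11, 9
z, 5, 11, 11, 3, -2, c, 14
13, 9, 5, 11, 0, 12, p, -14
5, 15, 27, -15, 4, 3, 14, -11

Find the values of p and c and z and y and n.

p = 6, c = -3, z = 3, y = 2, n = -1

Rows 1 and 2 both sum to 42, so that's the common total.
Row 7 has 13 + 9 + 5 + 11 + 0 + 12 − 14 = 36; the blank must be 42 − 36 = 6.
Column 7 has 2 − 3 + 5 + 10 + 11 + 6 + 14 = 45; the blank must be 42 − 45 = -3.
Row 6 has 5 + 11 + 11 + 3 − 2 − 3 + 14 = 39; the blank must be 42 − 39 = 3.
Column 1 has 4 + 5 + 7 + 3 + 3 + 13 + 5 = 40; the blank must be 42 − 40 = 2.
Row 4 has 2 + 0 − 2 + 8 + 15 + 10 + 10 = 43; the blank must be 42 − 43 = -1.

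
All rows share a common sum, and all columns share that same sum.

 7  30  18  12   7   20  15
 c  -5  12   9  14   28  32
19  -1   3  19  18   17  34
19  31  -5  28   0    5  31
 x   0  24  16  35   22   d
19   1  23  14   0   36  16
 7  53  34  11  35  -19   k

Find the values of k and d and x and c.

Rows 1 and 3 both sum to 109, so that's the common total.
The known cells in row 7 total 121, leaving 109 − 121 = -12 for the blank.
The known cells in row 2 total 90, leaving 109 − 90 = 19 for the blank.
The known cells in column 1 total 90, leaving 109 − 90 = 19 for the blank.
The known cells in row 5 total 116, leaving 109 − 116 = -7 for the blank.

k = -12, d = -7, x = 19, c = 19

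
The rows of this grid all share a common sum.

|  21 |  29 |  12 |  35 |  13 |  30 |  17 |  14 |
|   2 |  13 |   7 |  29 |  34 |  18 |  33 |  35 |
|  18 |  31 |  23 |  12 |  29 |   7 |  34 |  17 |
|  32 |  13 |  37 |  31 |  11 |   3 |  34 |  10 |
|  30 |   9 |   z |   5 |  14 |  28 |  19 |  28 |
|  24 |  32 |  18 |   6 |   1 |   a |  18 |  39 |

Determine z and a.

z = 38, a = 33

Row 1 sums to 171 and so does row 2; that's the common total.
In row 5 the known cells total 133, leaving 171 − 133 = 38.
In row 6 the known cells total 138, leaving 171 − 138 = 33.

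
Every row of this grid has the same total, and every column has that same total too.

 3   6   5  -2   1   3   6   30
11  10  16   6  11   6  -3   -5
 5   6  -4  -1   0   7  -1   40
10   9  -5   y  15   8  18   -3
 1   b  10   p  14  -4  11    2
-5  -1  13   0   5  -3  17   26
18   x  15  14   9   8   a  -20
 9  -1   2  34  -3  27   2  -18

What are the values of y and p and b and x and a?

Rows 1 and 2 both sum to 52, so that's the common total.
Row 4: 10 + 9 − 5 + 15 + 8 + 18 − 3 = 52, so its missing entry is 52 − 52 = 0.
Column 4: -2 + 6 − 1 + 0 + 0 + 14 + 34 = 51, so its missing entry is 52 − 51 = 1.
Column 7: 6 − 3 − 1 + 18 + 11 + 17 + 2 = 50, so its missing entry is 52 − 50 = 2.
Row 7: 18 + 15 + 14 + 9 + 8 + 2 − 20 = 46, so its missing entry is 52 − 46 = 6.
Row 5: 1 + 10 + 1 + 14 − 4 + 11 + 2 = 35, so its missing entry is 52 − 35 = 17.

y = 0, p = 1, b = 17, x = 6, a = 2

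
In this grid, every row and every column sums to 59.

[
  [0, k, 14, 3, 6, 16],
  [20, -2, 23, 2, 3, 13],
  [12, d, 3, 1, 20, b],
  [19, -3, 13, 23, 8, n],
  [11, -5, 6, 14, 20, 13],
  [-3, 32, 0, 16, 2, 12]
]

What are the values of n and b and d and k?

Row 1 has 0 + 14 + 3 + 6 + 16 = 39; the blank must be 59 − 39 = 20.
Column 2 has 20 − 2 − 3 − 5 + 32 = 42; the blank must be 59 − 42 = 17.
Row 3 has 12 + 17 + 3 + 1 + 20 = 53; the blank must be 59 − 53 = 6.
Row 4 has 19 − 3 + 13 + 23 + 8 = 60; the blank must be 59 − 60 = -1.

n = -1, b = 6, d = 17, k = 20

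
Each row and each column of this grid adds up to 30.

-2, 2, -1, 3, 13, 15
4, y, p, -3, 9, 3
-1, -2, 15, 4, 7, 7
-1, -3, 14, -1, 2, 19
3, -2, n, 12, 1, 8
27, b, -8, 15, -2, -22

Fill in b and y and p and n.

b = 20, y = 15, p = 2, n = 8

Row 6: 27 − 8 + 15 − 2 − 22 = 10, so its missing entry is 30 − 10 = 20.
Column 2: 2 − 2 − 3 − 2 + 20 = 15, so its missing entry is 30 − 15 = 15.
Row 2: 4 + 15 − 3 + 9 + 3 = 28, so its missing entry is 30 − 28 = 2.
Row 5: 3 − 2 + 12 + 1 + 8 = 22, so its missing entry is 30 − 22 = 8.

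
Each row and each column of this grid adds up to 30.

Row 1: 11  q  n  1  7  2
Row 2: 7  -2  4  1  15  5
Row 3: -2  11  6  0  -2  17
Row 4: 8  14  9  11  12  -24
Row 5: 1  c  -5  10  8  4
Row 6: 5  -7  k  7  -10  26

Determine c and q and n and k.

Row 5 has 1 − 5 + 10 + 8 + 4 = 18; the blank must be 30 − 18 = 12.
Column 2 has -2 + 11 + 14 + 12 − 7 = 28; the blank must be 30 − 28 = 2.
Row 1 has 11 + 2 + 1 + 7 + 2 = 23; the blank must be 30 − 23 = 7.
Row 6 has 5 − 7 + 7 − 10 + 26 = 21; the blank must be 30 − 21 = 9.

c = 12, q = 2, n = 7, k = 9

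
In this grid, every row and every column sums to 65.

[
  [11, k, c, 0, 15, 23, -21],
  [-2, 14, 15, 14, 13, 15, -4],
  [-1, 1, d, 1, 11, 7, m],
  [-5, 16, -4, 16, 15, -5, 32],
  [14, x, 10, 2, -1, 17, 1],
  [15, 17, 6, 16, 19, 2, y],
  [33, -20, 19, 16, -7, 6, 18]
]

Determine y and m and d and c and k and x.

y = -10, m = 49, d = -3, c = 22, k = 15, x = 22

Row 6: 15 + 17 + 6 + 16 + 19 + 2 = 75, so its missing entry is 65 − 75 = -10.
Column 7: -21 − 4 + 32 + 1 − 10 + 18 = 16, so its missing entry is 65 − 16 = 49.
Row 3: -1 + 1 + 1 + 11 + 7 + 49 = 68, so its missing entry is 65 − 68 = -3.
Column 3: 15 − 3 − 4 + 10 + 6 + 19 = 43, so its missing entry is 65 − 43 = 22.
Row 1: 11 + 22 + 0 + 15 + 23 − 21 = 50, so its missing entry is 65 − 50 = 15.
Row 5: 14 + 10 + 2 − 1 + 17 + 1 = 43, so its missing entry is 65 − 43 = 22.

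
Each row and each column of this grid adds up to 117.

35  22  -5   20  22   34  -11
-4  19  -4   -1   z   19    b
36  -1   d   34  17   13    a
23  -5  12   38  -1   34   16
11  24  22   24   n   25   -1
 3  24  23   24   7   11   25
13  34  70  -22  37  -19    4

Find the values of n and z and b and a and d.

Row 5 has 11 + 24 + 22 + 24 + 25 − 1 = 105; the blank must be 117 − 105 = 12.
Column 5 has 22 + 17 − 1 + 12 + 7 + 37 = 94; the blank must be 117 − 94 = 23.
Column 3 has -5 − 4 + 12 + 22 + 23 + 70 = 118; the blank must be 117 − 118 = -1.
Row 3 has 36 − 1 − 1 + 34 + 17 + 13 = 98; the blank must be 117 − 98 = 19.
Row 2 has -4 + 19 − 4 − 1 + 23 + 19 = 52; the blank must be 117 − 52 = 65.

n = 12, z = 23, b = 65, a = 19, d = -1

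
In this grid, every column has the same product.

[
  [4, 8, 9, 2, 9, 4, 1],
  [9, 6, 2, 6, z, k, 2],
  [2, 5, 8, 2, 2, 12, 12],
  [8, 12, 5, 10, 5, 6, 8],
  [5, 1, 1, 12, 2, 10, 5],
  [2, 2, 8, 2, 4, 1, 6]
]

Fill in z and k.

Columns 2 and 7 each multiply to 5760, so every column has product 5760.
Column 5: 9×2×5×2×4 = 720, so the missing entry is 5760 ÷ 720 = 8.
Column 6: 4×12×6×10×1 = 2880, so the missing entry is 5760 ÷ 2880 = 2.

z = 8, k = 2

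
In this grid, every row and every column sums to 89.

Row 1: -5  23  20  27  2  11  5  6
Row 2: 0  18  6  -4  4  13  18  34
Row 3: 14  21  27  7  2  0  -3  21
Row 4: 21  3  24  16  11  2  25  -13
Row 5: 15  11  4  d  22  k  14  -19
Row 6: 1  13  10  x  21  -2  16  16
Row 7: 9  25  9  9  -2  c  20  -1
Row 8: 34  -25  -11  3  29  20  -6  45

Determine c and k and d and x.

c = 20, k = 25, d = 17, x = 14

The known cells in row 6 total 75, leaving 89 − 75 = 14 for the blank.
The known cells in row 7 total 69, leaving 89 − 69 = 20 for the blank.
The known cells in column 6 total 64, leaving 89 − 64 = 25 for the blank.
The known cells in row 5 total 72, leaving 89 − 72 = 17 for the blank.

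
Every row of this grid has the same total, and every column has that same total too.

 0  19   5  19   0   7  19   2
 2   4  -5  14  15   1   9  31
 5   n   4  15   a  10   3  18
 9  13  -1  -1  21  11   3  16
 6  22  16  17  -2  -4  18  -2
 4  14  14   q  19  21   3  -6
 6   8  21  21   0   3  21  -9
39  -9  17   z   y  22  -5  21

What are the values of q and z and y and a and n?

Rows 1 and 2 both sum to 71, so that's the common total.
Column 2: 19 + 4 + 13 + 22 + 14 + 8 − 9 = 71, so its missing entry is 71 − 71 = 0.
Row 3: 5 + 0 + 4 + 15 + 10 + 3 + 18 = 55, so its missing entry is 71 − 55 = 16.
Column 5: 0 + 15 + 16 + 21 − 2 + 19 + 0 = 69, so its missing entry is 71 − 69 = 2.
Row 8: 39 − 9 + 17 + 2 + 22 − 5 + 21 = 87, so its missing entry is 71 − 87 = -16.
Row 6: 4 + 14 + 14 + 19 + 21 + 3 − 6 = 69, so its missing entry is 71 − 69 = 2.

q = 2, z = -16, y = 2, a = 16, n = 0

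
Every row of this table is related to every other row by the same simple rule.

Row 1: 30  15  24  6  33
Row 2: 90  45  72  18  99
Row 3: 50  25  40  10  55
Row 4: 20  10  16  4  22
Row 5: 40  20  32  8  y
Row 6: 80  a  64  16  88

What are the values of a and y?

Each row is a constant multiple of every other row — this is a multiplication table with the headers hidden.
Row 6 is 80/30 = 8/3 times row 1, so its entry in column 2 is 15 × 8/3 = 40.
Row 5 is 40/30 = 4/3 times row 1, so its entry in column 5 is 33 × 4/3 = 44.

a = 40, y = 44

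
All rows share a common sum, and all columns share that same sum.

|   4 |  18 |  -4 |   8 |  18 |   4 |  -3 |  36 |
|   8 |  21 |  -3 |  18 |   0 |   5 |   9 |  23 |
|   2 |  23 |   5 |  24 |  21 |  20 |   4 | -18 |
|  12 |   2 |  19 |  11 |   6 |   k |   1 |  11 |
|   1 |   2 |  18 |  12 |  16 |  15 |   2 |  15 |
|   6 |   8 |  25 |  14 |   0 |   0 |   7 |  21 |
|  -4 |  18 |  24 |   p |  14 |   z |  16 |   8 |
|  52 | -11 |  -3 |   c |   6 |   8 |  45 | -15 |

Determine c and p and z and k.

c = -1, p = -5, z = 10, k = 19

Rows 1 and 2 both sum to 81, so that's the common total.
The known cells in row 4 total 62, leaving 81 − 62 = 19 for the blank.
The known cells in column 6 total 71, leaving 81 − 71 = 10 for the blank.
The known cells in row 7 total 86, leaving 81 − 86 = -5 for the blank.
The known cells in row 8 total 82, leaving 81 − 82 = -1 for the blank.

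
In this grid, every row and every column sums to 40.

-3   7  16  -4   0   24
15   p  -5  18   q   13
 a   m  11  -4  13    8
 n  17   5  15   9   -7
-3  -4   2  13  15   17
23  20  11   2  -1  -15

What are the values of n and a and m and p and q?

n = 1, a = 7, m = 5, p = -5, q = 4

Column 5: 0 + 13 + 9 + 15 − 1 = 36, so its missing entry is 40 − 36 = 4.
Row 2: 15 − 5 + 18 + 4 + 13 = 45, so its missing entry is 40 − 45 = -5.
Column 2: 7 − 5 + 17 − 4 + 20 = 35, so its missing entry is 40 − 35 = 5.
Row 3: 5 + 11 − 4 + 13 + 8 = 33, so its missing entry is 40 − 33 = 7.
Row 4: 17 + 5 + 15 + 9 − 7 = 39, so its missing entry is 40 − 39 = 1.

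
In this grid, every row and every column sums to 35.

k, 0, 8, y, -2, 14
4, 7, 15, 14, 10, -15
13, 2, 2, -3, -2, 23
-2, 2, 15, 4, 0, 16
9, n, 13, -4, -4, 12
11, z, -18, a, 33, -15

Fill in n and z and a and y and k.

n = 9, z = 15, a = 9, y = 15, k = 0

Column 1 has 4 + 13 − 2 + 9 + 11 = 35; the blank must be 35 − 35 = 0.
Row 1 has 0 + 0 + 8 − 2 + 14 = 20; the blank must be 35 − 20 = 15.
Column 4 has 15 + 14 − 3 + 4 − 4 = 26; the blank must be 35 − 26 = 9.
Row 6 has 11 − 18 + 9 + 33 − 15 = 20; the blank must be 35 − 20 = 15.
Row 5 has 9 + 13 − 4 − 4 + 12 = 26; the blank must be 35 − 26 = 9.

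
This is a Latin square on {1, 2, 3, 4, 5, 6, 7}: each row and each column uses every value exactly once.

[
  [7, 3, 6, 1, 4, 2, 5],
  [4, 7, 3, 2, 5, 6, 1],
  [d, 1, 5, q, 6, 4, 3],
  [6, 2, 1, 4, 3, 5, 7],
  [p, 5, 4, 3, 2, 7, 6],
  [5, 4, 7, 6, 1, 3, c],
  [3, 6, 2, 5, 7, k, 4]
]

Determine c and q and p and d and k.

At (row 5, col 1): row 5 already has {2, 3, 4, 5, 6, 7}, so the value is 1.
For row 7, column 6: row 7 already has {2, 3, 4, 5, 6, 7}; that leaves 1.
Cell (3,1): column 1 already has {1, 3, 4, 5, 6, 7} → 2.
At (row 3, col 4): row 3 already has {1, 2, 3, 4, 5, 6}, so the value is 7.
For row 6, column 7: row 6 already has {1, 3, 4, 5, 6, 7}; that leaves 2.

c = 2, q = 7, p = 1, d = 2, k = 1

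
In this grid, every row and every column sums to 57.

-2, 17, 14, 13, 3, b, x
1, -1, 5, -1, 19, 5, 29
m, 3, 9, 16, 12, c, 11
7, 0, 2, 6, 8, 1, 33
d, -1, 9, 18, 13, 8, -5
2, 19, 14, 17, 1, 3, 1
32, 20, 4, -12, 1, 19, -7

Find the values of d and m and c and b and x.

Row 5: -1 + 9 + 18 + 13 + 8 − 5 = 42, so its missing entry is 57 − 42 = 15.
Column 1: -2 + 1 + 7 + 15 + 2 + 32 = 55, so its missing entry is 57 − 55 = 2.
Column 7: 29 + 11 + 33 − 5 + 1 − 7 = 62, so its missing entry is 57 − 62 = -5.
Row 1: -2 + 17 + 14 + 13 + 3 − 5 = 40, so its missing entry is 57 − 40 = 17.
Row 3: 2 + 3 + 9 + 16 + 12 + 11 = 53, so its missing entry is 57 − 53 = 4.

d = 15, m = 2, c = 4, b = 17, x = -5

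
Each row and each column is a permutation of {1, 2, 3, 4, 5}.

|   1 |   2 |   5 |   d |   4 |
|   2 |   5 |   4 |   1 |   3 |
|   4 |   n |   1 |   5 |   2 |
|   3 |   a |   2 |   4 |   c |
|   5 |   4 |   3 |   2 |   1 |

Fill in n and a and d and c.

n = 3, a = 1, d = 3, c = 5

For row 1, column 4: row 1 already has {1, 2, 4, 5}; that leaves 3.
Cell (3,2): row 3 already has {1, 2, 4, 5} → 3.
Cell (4,2): column 2 already has {2, 3, 4, 5} → 1.
Cell (4,5): row 4 already has {1, 2, 3, 4} → 5.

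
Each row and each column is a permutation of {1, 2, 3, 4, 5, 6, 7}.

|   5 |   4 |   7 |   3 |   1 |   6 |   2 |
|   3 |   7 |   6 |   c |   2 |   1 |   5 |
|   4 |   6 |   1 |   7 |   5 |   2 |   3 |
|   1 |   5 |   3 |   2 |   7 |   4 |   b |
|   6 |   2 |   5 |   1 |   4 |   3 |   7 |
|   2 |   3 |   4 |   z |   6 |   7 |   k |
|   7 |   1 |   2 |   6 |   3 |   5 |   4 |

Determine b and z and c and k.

b = 6, z = 5, c = 4, k = 1

At (row 2, col 4): row 2 already has {1, 2, 3, 5, 6, 7}, so the value is 4.
At (row 6, col 4): column 4 already has {1, 2, 3, 4, 6, 7}, so the value is 5.
Cell (6,7): row 6 already has {2, 3, 4, 5, 6, 7} → 1.
At (row 4, col 7): row 4 already has {1, 2, 3, 4, 5, 7}, so the value is 6.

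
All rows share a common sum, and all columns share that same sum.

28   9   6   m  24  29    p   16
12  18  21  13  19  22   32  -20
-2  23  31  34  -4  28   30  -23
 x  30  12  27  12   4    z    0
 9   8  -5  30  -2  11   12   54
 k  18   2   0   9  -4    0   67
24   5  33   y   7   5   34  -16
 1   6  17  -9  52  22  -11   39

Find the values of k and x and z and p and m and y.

Rows 2 and 3 both sum to 117, so that's the common total.
The known cells in row 6 total 92, leaving 117 − 92 = 25 for the blank.
The known cells in column 1 total 97, leaving 117 − 97 = 20 for the blank.
The known cells in row 4 total 105, leaving 117 − 105 = 12 for the blank.
The known cells in column 7 total 109, leaving 117 − 109 = 8 for the blank.
The known cells in row 1 total 120, leaving 117 − 120 = -3 for the blank.
The known cells in row 7 total 92, leaving 117 − 92 = 25 for the blank.

k = 25, x = 20, z = 12, p = 8, m = -3, y = 25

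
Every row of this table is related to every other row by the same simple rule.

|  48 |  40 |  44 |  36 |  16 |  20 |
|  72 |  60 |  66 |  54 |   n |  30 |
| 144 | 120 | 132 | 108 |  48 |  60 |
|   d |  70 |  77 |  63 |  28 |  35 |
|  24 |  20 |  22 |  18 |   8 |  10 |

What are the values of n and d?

n = 24, d = 84

Each row is a constant multiple of every other row — this is a multiplication table with the headers hidden.
Row 2 is 66/44 = 3/2 times row 1, so its entry in column 5 is 16 × 3/2 = 24.
Row 4 is 77/44 = 7/4 times row 1, so its entry in column 1 is 48 × 7/4 = 84.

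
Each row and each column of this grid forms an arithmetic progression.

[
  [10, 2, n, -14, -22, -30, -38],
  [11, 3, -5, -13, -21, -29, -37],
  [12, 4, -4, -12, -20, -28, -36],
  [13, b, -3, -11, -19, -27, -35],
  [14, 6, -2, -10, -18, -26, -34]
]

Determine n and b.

Along each row the entries change by -8 per step; down each column they change by 1.
Row 1: from 10 at column 1, stepping by -8 to column 3 gives -6.
Row 4: from 13 at column 1, stepping by -8 to column 2 gives 5.

n = -6, b = 5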